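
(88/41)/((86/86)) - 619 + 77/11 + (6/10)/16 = -2000197/3280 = -609.82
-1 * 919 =-919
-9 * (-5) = 45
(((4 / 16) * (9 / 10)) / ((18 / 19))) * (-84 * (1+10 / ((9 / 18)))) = -8379 / 20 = -418.95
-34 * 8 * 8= -2176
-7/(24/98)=-343/12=-28.58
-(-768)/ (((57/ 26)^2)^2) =116985856/ 3518667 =33.25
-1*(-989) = 989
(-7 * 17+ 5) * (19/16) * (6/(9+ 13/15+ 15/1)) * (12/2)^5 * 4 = -378963360/373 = -1015987.56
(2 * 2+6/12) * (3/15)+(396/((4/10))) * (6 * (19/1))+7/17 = 19186423/170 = 112861.31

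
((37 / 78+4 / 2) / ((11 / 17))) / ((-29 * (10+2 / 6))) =-3281 / 257114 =-0.01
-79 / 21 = -3.76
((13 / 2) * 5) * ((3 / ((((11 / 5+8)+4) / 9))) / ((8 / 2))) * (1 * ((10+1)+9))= 43875 / 142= 308.98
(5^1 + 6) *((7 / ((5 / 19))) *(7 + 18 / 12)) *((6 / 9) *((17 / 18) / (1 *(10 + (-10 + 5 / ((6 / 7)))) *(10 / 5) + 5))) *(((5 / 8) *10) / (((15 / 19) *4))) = 8033333 / 43200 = 185.96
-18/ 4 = -9/ 2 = -4.50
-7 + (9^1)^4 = 6554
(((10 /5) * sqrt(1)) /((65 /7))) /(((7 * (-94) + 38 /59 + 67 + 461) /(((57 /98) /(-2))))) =1121 /2315040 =0.00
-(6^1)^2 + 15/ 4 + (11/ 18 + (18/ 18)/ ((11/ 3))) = -12421/ 396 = -31.37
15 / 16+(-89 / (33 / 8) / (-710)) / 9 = 1587221 / 1686960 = 0.94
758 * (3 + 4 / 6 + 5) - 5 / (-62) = 1221911 / 186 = 6569.41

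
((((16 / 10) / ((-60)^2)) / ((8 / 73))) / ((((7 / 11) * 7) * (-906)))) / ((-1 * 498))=803 / 397947816000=0.00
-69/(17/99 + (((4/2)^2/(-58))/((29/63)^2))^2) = -4063238105751/16350169013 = -248.51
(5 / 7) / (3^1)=0.24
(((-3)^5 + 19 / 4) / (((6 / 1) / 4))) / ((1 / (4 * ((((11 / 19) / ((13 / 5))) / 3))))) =-47.16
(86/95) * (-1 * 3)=-258/95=-2.72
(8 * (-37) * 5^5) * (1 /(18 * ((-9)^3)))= 462500 /6561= 70.49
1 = 1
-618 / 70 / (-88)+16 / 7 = 7349 / 3080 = 2.39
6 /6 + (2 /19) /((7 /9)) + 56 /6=4177 /399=10.47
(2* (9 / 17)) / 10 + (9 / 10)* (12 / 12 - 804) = -122841 / 170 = -722.59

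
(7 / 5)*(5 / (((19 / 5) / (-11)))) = -385 / 19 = -20.26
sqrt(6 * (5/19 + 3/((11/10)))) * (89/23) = 2225 * sqrt(1254)/4807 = 16.39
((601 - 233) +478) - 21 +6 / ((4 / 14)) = 846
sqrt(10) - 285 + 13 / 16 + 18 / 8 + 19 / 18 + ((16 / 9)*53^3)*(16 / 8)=sqrt(10) + 8464953 / 16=529062.72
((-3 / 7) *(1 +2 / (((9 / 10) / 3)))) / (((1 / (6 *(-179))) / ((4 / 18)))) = 16468 / 21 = 784.19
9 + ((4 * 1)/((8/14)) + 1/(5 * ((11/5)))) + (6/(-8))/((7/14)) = 321/22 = 14.59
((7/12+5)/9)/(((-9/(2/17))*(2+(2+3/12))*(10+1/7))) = -938/4986117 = -0.00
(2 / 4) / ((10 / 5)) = 1 / 4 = 0.25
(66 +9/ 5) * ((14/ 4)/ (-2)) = -2373/ 20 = -118.65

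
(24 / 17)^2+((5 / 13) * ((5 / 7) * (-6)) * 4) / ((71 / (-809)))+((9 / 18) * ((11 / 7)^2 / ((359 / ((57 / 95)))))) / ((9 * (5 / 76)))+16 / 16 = 27493955071081 / 351925985775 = 78.12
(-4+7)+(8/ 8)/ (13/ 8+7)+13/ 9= 944/ 207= 4.56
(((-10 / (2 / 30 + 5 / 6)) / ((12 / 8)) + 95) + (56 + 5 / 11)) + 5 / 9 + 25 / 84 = 1204991 / 8316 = 144.90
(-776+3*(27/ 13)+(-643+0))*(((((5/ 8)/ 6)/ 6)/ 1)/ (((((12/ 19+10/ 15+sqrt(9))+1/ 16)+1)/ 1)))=-290795/ 63557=-4.58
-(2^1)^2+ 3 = -1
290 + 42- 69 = 263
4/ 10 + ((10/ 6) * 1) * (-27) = -223/ 5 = -44.60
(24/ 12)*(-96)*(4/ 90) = -128/ 15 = -8.53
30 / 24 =5 / 4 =1.25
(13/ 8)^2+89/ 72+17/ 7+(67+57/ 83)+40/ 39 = 326366585/ 4350528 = 75.02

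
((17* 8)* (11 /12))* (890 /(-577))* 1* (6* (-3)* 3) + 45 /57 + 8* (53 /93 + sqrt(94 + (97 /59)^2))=8* sqrt(336623) /59 + 10592398387 /1019559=10467.87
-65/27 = -2.41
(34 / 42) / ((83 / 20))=340 / 1743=0.20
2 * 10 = 20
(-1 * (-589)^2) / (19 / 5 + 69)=-1734605 / 364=-4765.40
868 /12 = 217 /3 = 72.33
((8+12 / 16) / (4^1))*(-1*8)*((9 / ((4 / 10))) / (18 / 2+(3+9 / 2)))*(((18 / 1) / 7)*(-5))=306.82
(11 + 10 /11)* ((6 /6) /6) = 131 /66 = 1.98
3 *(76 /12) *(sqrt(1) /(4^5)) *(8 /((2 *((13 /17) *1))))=323 /3328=0.10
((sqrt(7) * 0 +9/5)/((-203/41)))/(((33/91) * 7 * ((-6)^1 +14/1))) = -1599/89320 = -0.02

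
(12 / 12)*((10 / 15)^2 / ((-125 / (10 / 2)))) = -4 / 225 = -0.02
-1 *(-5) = 5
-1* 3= -3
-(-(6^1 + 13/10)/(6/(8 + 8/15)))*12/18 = 4672/675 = 6.92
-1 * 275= -275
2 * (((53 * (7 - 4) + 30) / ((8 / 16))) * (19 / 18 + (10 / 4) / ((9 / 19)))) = 4788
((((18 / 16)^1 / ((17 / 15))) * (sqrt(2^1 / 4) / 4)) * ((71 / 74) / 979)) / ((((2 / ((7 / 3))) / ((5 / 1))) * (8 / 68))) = 111825 * sqrt(2) / 18546176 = 0.01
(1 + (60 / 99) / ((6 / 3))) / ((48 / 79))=3397 / 1584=2.14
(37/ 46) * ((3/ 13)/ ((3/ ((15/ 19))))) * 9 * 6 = 14985/ 5681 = 2.64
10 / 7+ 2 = 24 / 7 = 3.43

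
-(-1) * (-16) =-16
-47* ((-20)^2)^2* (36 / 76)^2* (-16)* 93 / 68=226592640000 / 6137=36922379.01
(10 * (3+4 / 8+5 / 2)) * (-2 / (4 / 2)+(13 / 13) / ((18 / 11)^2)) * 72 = -8120 / 3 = -2706.67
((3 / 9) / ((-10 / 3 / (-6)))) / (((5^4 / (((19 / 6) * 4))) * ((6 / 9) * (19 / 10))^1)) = 6 / 625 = 0.01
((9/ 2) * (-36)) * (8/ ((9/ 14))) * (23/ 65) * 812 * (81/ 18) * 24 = -4066288128/ 65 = -62558278.89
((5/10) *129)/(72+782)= 129/1708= 0.08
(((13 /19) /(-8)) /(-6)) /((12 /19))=13 /576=0.02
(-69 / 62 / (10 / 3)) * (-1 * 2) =207 / 310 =0.67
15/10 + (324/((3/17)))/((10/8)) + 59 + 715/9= 1608.74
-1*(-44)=44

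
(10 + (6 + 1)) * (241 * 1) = 4097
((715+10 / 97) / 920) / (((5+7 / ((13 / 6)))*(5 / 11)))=1983839 / 9548680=0.21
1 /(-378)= -1 /378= -0.00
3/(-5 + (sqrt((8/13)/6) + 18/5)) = -2.78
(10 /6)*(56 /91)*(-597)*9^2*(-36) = 23211360 /13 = 1785489.23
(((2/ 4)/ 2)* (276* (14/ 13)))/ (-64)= -483/ 416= -1.16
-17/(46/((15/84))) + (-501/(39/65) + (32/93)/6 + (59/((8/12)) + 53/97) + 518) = -7946113127/34857144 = -227.96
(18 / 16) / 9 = 1 / 8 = 0.12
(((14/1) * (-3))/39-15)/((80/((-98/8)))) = 2.46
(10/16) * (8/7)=5/7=0.71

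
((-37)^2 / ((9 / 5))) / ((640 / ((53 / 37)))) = 1961 / 1152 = 1.70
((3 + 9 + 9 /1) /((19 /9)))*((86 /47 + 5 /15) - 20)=-158445 /893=-177.43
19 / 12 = 1.58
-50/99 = -0.51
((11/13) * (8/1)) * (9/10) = 396/65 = 6.09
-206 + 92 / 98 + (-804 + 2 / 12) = -296615 / 294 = -1008.89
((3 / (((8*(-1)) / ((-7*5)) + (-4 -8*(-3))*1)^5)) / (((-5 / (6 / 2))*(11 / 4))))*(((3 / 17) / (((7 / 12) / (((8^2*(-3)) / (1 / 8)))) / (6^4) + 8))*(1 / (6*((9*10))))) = -201684000 / 25548717199889877697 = -0.00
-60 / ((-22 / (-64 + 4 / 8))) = -1905 / 11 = -173.18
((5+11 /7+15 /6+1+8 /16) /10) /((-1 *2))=-0.53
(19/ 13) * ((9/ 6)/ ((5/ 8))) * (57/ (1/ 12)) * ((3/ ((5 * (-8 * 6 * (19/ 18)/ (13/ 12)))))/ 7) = -1539/ 350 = -4.40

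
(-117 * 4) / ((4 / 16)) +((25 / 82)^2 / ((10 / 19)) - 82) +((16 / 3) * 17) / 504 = -4965520981 / 2541672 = -1953.64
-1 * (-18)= 18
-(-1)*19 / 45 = 19 / 45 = 0.42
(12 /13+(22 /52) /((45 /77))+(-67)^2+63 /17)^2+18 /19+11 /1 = 151830059921090479 /7516629900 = 20199219.86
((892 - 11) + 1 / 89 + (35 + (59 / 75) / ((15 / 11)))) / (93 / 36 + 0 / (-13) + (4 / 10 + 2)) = 367093544 / 1995825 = 183.93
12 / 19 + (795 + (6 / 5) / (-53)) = 4005891 / 5035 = 795.61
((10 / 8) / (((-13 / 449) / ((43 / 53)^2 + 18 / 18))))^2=27338310246025 / 5333965156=5125.33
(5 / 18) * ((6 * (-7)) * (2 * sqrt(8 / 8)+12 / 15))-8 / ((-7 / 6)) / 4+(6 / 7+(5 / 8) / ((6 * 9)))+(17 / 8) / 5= -448439 / 15120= -29.66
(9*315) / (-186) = -945 / 62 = -15.24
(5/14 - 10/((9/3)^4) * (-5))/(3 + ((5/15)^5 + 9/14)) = 3315/12407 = 0.27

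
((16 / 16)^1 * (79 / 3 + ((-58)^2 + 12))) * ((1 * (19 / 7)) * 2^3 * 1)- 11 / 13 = 20168801 / 273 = 73878.39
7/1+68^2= 4631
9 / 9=1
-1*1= -1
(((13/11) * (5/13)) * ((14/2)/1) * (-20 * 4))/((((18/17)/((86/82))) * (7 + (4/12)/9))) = -307020/8569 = -35.83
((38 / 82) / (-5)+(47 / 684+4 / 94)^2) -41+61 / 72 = -40.23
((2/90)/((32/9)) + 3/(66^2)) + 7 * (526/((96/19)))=14108331/19360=728.74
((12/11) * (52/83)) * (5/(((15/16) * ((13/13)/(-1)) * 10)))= -0.36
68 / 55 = 1.24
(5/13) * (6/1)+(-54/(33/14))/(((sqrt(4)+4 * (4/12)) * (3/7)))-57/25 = -57231/3575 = -16.01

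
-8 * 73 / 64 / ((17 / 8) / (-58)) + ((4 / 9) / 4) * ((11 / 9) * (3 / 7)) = 800413 / 3213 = 249.12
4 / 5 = 0.80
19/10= 1.90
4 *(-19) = -76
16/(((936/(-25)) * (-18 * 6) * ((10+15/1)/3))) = 1/2106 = 0.00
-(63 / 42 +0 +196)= -395 / 2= -197.50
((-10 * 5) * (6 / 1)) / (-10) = 30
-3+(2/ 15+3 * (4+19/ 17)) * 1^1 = 3184/ 255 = 12.49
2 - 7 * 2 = -12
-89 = -89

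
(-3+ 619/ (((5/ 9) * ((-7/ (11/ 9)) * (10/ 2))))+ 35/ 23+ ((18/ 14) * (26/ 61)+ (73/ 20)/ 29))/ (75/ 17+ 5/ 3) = -57684104217/ 8829079000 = -6.53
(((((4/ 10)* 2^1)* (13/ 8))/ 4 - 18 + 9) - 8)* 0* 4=0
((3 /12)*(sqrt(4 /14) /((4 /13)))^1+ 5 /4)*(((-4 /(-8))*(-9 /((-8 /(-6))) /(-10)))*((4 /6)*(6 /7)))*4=351*sqrt(14) /3920+ 27 /28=1.30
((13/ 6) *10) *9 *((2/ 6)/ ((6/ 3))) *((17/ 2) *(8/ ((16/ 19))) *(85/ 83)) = 1784575/ 664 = 2687.61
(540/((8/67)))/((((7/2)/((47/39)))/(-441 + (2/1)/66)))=-687363720/1001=-686677.04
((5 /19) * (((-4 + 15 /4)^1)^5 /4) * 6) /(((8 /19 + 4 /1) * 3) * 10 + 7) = -15 /5433344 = -0.00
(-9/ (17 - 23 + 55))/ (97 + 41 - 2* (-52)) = -9/ 11858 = -0.00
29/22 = 1.32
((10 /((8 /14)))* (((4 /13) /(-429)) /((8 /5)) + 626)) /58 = 244383965 /1293864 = 188.88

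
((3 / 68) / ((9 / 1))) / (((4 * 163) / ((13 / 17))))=13 / 2261136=0.00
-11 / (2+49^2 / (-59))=649 / 2283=0.28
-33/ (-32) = 33/ 32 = 1.03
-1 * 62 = -62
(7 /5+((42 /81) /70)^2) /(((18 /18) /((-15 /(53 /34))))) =-867544 /64395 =-13.47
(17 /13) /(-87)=-17 /1131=-0.02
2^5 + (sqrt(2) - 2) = sqrt(2) + 30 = 31.41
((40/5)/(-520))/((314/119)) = -119/20410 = -0.01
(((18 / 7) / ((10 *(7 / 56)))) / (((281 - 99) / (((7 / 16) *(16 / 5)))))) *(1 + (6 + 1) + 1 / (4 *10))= 2889 / 22750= 0.13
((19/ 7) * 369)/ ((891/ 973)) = 108281/ 99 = 1093.75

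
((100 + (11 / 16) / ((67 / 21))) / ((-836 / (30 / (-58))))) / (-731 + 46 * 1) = -0.00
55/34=1.62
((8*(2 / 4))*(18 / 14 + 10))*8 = 2528 / 7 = 361.14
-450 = -450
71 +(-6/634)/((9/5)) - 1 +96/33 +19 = 961406/10461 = 91.90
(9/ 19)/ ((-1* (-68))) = 9/ 1292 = 0.01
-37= -37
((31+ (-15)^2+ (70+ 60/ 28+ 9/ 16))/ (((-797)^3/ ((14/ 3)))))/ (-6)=36815/ 72901666512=0.00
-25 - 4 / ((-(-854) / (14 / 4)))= -1526 / 61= -25.02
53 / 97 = 0.55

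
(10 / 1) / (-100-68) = -5 / 84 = -0.06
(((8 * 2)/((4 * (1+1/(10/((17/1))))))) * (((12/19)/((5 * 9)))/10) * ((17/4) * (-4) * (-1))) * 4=1088/7695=0.14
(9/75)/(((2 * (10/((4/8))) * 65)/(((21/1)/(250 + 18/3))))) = 63/16640000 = 0.00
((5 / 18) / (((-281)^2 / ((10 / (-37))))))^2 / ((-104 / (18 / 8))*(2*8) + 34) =-25 / 19512142265513214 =-0.00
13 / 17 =0.76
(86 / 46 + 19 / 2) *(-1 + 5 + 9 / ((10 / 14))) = 188.73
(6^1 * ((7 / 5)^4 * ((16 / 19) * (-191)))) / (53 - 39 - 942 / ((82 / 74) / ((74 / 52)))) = 23465184288 / 7568376875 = 3.10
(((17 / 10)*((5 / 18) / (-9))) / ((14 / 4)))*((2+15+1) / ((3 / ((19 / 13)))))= -323 / 2457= -0.13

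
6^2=36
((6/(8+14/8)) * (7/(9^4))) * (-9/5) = -56/47385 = -0.00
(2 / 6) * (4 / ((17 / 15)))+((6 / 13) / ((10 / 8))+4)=6128 / 1105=5.55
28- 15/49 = 1357/49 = 27.69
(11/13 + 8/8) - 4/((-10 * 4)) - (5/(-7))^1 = 2421/910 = 2.66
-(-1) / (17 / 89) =89 / 17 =5.24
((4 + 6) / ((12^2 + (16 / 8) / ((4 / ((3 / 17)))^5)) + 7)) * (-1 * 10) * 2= -145393356800 / 109771984627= -1.32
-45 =-45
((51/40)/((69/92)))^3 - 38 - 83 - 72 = -188087/1000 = -188.09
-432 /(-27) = 16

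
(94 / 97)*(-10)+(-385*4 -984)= -245768 / 97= -2533.69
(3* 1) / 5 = 0.60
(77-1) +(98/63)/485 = 331754/4365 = 76.00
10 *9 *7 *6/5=756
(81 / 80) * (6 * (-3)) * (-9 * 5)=6561 / 8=820.12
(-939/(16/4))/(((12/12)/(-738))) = 346491/2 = 173245.50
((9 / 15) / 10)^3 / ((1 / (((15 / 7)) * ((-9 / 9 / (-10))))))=0.00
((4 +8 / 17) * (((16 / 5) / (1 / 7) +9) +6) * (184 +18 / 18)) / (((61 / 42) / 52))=1107467.02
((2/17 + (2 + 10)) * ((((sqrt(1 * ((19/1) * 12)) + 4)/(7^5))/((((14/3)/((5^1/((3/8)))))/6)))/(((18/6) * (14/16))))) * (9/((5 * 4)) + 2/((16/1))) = 151616/14000231 + 75808 * sqrt(57)/14000231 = 0.05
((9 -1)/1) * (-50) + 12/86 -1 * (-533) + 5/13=74640/559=133.52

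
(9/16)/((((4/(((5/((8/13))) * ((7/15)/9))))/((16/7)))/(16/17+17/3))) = 4381/4896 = 0.89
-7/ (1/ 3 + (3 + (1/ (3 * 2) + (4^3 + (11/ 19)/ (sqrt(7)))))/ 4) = -19387144/ 47428779 + 23408 * sqrt(7)/ 47428779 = -0.41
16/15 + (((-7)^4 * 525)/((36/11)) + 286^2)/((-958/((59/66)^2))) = -8841949283/22762080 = -388.45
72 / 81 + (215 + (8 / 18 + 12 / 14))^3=10119968.43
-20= -20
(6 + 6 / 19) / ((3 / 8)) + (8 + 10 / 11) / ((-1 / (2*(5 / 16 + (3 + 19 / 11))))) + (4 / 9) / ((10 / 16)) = -29896993 / 413820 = -72.25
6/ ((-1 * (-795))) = 2/ 265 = 0.01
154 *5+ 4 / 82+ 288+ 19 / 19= 43421 / 41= 1059.05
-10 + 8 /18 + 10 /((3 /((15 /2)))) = 139 /9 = 15.44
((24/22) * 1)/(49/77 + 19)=1/18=0.06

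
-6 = -6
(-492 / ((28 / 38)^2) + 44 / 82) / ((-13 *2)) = 1819445 / 52234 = 34.83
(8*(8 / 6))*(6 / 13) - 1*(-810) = 10594 / 13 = 814.92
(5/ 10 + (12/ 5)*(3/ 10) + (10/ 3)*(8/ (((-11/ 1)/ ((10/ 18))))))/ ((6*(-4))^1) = 1883/ 356400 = 0.01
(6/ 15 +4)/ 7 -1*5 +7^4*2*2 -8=335707/ 35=9591.63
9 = 9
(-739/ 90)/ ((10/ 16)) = -2956/ 225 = -13.14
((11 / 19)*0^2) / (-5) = 0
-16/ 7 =-2.29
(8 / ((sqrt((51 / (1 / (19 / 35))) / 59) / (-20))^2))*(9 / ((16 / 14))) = 17346000 / 323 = 53702.79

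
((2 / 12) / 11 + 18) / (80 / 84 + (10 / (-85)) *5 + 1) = 13.21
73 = 73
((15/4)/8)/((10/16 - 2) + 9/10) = -75/76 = -0.99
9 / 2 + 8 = 25 / 2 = 12.50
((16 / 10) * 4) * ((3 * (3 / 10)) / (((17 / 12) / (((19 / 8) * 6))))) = 24624 / 425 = 57.94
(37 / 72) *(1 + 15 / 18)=407 / 432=0.94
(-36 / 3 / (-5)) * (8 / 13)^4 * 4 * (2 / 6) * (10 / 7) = 0.66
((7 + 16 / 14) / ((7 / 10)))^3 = 185193000 / 117649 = 1574.11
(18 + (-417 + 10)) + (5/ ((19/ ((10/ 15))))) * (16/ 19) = -421127/ 1083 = -388.85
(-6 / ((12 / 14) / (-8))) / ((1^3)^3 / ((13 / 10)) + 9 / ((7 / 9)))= 5096 / 1123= 4.54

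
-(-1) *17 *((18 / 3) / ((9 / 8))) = 272 / 3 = 90.67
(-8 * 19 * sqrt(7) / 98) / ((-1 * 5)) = 76 * sqrt(7) / 245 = 0.82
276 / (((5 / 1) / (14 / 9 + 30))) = 26128 / 15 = 1741.87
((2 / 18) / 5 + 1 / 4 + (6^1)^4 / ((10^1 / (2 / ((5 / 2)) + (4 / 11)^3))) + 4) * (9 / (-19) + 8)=1778152051 / 2069100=859.38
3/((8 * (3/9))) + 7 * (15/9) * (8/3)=2321/72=32.24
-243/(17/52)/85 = -12636/1445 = -8.74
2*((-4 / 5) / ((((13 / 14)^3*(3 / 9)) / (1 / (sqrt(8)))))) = -16464*sqrt(2) / 10985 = -2.12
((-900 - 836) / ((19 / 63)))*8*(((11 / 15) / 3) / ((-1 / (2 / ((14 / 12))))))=1833216 / 95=19297.01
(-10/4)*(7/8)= -35/16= -2.19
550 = 550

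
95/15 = 19/3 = 6.33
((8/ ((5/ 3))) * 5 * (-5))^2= 14400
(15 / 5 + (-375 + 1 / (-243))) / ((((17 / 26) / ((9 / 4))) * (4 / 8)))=-1175161 / 459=-2560.26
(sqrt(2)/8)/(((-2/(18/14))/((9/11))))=-81 * sqrt(2)/1232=-0.09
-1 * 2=-2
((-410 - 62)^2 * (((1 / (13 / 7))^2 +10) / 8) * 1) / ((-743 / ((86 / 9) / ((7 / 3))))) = -4164779792 / 2636907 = -1579.42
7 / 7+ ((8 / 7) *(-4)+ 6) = 17 / 7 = 2.43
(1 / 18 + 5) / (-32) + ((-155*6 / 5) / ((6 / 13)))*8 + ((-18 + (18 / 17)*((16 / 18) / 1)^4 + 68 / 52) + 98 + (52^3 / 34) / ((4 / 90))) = 927031213313 / 10310976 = 89907.22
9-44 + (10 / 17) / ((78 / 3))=-7730 / 221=-34.98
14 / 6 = 7 / 3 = 2.33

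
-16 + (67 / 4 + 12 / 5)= 63 / 20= 3.15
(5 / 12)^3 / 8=0.01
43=43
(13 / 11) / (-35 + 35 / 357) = -663 / 19580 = -0.03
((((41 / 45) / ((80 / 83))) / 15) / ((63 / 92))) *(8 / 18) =78269 / 1913625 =0.04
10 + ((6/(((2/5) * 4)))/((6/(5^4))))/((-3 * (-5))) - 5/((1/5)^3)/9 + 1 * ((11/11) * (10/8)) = -2315/72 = -32.15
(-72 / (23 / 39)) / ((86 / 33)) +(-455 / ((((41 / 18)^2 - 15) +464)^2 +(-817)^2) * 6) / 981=-35633160834506748 / 760623190656101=-46.85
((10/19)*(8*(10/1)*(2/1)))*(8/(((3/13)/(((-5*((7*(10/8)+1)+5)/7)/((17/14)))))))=-24544000/969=-25329.21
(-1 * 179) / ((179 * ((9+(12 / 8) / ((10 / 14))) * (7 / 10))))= -100 / 777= -0.13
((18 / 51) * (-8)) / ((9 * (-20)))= 4 / 255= 0.02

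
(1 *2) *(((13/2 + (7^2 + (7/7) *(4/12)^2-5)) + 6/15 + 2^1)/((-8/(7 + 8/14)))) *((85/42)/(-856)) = 4298671/18119808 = 0.24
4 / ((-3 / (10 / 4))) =-10 / 3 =-3.33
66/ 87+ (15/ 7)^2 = 7603/ 1421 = 5.35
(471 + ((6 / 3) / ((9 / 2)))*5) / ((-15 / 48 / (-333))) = 2521328 / 5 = 504265.60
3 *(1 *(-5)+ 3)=-6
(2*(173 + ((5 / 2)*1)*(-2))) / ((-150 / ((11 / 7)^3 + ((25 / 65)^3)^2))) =-51438737232 / 5912841025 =-8.70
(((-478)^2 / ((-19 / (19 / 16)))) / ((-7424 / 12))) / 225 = 57121 / 556800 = 0.10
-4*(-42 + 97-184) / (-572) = -129 / 143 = -0.90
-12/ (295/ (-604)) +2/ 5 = 7366/ 295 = 24.97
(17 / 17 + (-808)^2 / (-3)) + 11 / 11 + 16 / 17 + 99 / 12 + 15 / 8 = -88784173 / 408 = -217608.27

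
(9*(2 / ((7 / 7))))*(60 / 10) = 108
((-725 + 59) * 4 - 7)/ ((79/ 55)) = -146905/ 79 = -1859.56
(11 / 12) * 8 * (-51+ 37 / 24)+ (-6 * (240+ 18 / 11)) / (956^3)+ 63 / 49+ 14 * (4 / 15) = -270711056712461 / 756862389360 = -357.68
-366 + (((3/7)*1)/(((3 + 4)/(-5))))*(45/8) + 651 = 111045/392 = 283.28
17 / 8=2.12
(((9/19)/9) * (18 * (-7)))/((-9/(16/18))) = 0.65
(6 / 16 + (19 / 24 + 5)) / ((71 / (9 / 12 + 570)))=28157 / 568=49.57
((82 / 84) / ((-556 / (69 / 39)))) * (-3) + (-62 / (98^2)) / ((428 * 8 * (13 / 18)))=138397391 / 14855390368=0.01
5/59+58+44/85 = 293891/5015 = 58.60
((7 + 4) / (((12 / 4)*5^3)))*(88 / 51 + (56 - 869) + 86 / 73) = -33175879 / 1396125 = -23.76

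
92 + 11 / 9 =839 / 9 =93.22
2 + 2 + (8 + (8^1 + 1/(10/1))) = 201/10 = 20.10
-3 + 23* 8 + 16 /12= 547 /3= 182.33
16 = 16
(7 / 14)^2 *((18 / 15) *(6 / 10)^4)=0.04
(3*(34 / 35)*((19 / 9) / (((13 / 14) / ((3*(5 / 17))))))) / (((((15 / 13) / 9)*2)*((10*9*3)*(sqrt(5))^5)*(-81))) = -19*sqrt(5) / 2278125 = -0.00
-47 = -47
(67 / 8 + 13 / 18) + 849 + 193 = 75679 / 72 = 1051.10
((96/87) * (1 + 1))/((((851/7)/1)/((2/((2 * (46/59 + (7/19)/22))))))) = 11048576/484720239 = 0.02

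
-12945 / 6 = -4315 / 2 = -2157.50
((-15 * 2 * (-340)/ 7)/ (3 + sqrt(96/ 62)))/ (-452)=-79050/ 60907 + 3400 * sqrt(93)/ 60907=-0.76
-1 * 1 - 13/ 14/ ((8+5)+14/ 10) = -1073/ 1008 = -1.06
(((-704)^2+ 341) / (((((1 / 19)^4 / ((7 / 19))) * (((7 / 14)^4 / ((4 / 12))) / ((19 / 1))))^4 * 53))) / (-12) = -1875825710941060116176444274098176 / 4293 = -436949851139310532535859400000.00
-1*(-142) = 142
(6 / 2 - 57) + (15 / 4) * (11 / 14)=-2859 / 56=-51.05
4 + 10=14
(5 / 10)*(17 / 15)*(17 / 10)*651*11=689843 / 100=6898.43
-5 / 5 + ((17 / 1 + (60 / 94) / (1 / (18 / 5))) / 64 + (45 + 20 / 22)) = 1495929 / 33088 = 45.21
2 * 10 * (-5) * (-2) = 200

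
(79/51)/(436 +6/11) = 869/244902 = 0.00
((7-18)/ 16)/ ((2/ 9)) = -99/ 32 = -3.09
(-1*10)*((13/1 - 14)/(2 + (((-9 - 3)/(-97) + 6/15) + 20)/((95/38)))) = 12125/12379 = 0.98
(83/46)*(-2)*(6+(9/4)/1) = -2739/92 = -29.77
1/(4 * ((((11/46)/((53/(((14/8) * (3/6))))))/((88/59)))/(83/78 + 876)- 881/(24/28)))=-0.00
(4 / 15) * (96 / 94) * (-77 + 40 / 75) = -73408 / 3525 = -20.82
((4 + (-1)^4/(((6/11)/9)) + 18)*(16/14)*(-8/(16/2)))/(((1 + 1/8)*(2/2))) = -352/9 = -39.11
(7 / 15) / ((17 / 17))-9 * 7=-938 / 15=-62.53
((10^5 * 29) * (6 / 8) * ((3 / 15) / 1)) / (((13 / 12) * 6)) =66923.08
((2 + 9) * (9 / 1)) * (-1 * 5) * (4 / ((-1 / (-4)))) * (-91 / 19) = 37932.63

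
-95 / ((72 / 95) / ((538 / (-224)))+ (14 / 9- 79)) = 21849525 / 17884411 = 1.22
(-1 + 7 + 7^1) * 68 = 884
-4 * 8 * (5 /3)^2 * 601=-480800 /9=-53422.22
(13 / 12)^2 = 169 / 144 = 1.17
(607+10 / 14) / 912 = 709 / 1064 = 0.67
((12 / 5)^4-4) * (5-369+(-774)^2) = 17468979.25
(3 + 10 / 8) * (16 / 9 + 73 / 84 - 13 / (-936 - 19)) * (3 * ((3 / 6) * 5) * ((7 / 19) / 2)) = 10884437 / 696768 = 15.62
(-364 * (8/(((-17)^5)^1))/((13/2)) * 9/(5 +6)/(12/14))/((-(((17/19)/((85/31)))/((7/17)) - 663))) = 195510/429865966321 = 0.00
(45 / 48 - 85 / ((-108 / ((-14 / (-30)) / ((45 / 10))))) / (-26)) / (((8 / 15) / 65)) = 3541975 / 31104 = 113.88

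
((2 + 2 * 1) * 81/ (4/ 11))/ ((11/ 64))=5184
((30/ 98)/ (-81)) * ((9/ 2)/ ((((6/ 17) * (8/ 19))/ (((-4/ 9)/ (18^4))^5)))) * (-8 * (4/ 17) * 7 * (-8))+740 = 4283955735832853464124033072735/ 5789129372747099275843287936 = 740.00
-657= -657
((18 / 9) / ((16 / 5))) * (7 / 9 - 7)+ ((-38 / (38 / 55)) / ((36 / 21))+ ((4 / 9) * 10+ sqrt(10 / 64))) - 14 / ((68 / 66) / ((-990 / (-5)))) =-1665863 / 612+ sqrt(10) / 8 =-2721.60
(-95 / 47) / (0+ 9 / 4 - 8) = 380 / 1081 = 0.35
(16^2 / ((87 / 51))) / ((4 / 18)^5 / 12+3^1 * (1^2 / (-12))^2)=725594112 / 100949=7187.73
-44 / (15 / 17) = -748 / 15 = -49.87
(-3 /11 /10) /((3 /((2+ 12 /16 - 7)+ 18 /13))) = 149 /5720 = 0.03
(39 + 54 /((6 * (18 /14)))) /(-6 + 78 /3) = 23 /10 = 2.30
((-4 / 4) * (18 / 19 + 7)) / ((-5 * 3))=151 / 285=0.53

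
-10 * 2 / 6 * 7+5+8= -31 / 3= -10.33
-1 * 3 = -3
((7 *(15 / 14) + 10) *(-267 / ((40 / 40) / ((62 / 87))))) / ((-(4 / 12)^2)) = 869085 / 29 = 29968.45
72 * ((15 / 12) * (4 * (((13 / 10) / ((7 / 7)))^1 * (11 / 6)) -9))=48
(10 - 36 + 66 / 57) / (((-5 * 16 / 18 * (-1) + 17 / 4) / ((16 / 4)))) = -67968 / 5947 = -11.43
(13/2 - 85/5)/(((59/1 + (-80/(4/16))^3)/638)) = 77/376643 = 0.00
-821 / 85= -9.66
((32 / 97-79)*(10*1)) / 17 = -46.28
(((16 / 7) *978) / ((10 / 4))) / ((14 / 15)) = 958.04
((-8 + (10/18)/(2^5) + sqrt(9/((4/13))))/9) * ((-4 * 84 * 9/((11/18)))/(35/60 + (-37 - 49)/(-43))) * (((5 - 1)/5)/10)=105336/775 - 217728 * sqrt(13)/8525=43.83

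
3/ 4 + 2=11/ 4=2.75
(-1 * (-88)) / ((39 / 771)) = 22616 / 13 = 1739.69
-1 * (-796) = 796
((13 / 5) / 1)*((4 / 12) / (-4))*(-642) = 1391 / 10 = 139.10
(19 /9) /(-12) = -19 /108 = -0.18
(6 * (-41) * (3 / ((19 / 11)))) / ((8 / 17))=-69003 / 76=-907.93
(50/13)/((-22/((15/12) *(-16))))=500/143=3.50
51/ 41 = 1.24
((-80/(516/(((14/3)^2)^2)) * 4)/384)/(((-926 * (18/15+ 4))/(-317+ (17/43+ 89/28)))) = -3235904875/64905091992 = -0.05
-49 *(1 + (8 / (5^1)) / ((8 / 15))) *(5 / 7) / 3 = -140 / 3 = -46.67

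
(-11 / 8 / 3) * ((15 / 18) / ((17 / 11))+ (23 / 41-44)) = 1973477 / 100368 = 19.66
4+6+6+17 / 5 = 97 / 5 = 19.40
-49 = -49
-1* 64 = -64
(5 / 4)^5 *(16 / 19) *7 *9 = 161.90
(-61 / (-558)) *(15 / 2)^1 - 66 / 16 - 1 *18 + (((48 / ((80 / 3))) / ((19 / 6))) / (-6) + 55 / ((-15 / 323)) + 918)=-287.73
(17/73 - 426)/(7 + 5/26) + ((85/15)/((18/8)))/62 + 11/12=-2661787433/45703548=-58.24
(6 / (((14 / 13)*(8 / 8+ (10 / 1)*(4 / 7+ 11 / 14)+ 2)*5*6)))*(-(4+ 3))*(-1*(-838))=-38129 / 580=-65.74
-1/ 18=-0.06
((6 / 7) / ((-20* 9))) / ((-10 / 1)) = 1 / 2100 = 0.00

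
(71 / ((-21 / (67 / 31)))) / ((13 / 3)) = -4757 / 2821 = -1.69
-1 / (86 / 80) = -40 / 43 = -0.93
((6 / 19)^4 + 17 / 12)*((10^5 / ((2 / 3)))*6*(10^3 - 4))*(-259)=-43164000425700000 / 130321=-331212931344.14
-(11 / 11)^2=-1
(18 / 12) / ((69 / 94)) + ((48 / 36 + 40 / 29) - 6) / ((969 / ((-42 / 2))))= 1366793 / 646323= 2.11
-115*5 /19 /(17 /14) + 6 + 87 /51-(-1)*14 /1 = -1039 /323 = -3.22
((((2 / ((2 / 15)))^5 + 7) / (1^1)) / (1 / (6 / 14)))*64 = 145801344 / 7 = 20828763.43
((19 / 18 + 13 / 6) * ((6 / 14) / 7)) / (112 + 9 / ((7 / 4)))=29 / 17220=0.00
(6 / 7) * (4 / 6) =0.57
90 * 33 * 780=2316600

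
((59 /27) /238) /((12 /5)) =295 /77112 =0.00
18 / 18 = 1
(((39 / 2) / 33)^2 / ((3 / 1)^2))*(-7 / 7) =-169 / 4356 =-0.04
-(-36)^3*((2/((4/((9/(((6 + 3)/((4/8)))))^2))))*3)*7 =122472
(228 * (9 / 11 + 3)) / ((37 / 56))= 536256 / 407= 1317.58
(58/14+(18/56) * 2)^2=4489/196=22.90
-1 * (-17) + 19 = 36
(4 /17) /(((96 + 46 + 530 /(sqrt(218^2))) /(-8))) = -3488 /267631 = -0.01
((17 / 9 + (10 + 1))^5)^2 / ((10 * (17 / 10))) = 441143507864991563776 / 59275334817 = 7442277791.04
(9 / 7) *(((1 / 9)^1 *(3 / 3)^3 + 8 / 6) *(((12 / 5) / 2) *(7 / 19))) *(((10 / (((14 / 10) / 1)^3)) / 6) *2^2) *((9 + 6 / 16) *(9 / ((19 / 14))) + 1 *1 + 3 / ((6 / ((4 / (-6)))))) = 46562750 / 371469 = 125.35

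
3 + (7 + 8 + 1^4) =19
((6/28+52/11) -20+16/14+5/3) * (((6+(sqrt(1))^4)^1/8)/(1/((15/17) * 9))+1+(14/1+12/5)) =-31232021/104720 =-298.24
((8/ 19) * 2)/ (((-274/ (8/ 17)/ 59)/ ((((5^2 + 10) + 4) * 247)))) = -1914432/ 2329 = -822.00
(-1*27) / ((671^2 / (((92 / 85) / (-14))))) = 1242 / 267893395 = 0.00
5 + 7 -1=11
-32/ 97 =-0.33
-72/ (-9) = 8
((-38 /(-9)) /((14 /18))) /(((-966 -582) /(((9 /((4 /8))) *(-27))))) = 513 /301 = 1.70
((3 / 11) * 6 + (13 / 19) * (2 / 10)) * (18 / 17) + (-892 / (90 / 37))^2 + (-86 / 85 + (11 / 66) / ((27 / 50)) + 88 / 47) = 134480.09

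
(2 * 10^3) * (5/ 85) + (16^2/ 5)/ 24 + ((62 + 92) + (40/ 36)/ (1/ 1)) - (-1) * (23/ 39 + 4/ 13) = 2742721/ 9945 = 275.79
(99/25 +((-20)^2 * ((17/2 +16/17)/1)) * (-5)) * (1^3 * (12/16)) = -24069951/1700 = -14158.79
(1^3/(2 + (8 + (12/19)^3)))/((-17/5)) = -34295/1195406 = -0.03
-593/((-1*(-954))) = -593/954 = -0.62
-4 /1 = -4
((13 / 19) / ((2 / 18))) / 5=117 / 95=1.23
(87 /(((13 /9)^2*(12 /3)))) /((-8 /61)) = -429867 /5408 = -79.49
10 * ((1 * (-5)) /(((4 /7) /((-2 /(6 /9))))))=525 /2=262.50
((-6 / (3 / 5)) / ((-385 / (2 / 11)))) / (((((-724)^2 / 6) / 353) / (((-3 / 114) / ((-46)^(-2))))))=-560211 / 527222773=-0.00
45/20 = 9/4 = 2.25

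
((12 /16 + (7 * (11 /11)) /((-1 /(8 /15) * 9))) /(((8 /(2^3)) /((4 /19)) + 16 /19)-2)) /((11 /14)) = 6878 /57915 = 0.12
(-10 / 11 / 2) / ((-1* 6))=5 / 66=0.08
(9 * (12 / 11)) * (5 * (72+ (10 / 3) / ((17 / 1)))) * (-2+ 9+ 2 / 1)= 31897.54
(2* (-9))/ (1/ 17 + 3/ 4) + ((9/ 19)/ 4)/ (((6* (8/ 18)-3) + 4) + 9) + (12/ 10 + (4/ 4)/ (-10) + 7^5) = 2666265177/ 158840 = 16785.85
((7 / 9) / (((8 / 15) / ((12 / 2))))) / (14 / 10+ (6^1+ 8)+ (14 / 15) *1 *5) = 75 / 172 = 0.44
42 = 42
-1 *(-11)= 11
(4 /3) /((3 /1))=0.44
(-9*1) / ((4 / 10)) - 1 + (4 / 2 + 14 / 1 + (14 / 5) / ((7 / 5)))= -11 / 2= -5.50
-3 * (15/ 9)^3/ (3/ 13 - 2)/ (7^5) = 1625/ 3479049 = 0.00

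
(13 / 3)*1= 13 / 3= 4.33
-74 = -74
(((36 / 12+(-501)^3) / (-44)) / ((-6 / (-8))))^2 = 1757048805471556 / 121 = 14521064508029.39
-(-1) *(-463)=-463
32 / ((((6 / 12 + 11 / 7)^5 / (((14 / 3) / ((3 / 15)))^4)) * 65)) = 82644187136000 / 21598239897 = 3826.43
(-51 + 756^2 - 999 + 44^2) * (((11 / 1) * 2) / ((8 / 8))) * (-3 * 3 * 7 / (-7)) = 113339556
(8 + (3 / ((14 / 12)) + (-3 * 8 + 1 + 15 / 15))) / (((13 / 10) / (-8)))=6400 / 91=70.33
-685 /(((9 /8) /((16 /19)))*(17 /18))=-175360 /323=-542.91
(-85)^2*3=21675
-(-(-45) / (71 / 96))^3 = -80621568000 / 357911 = -225255.91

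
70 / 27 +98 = 100.59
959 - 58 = 901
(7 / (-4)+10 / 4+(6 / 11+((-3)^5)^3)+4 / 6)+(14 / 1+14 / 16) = -3788107003 / 264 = -14348890.16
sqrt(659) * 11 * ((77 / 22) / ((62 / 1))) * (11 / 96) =847 * sqrt(659) / 11904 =1.83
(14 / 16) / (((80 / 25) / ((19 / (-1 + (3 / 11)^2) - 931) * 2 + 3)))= -532015 / 1024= -519.55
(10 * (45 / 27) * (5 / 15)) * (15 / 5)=16.67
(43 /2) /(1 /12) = 258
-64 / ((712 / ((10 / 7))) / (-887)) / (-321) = -70960 / 199983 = -0.35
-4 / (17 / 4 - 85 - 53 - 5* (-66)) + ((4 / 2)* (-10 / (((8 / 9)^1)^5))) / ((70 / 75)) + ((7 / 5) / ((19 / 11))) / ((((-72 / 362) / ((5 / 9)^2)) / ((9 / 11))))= -5495757914137 / 138556293120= -39.66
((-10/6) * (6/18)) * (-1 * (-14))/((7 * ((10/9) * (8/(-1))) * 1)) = 0.12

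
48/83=0.58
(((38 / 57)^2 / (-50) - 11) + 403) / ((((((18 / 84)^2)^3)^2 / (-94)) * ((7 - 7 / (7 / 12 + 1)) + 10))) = -8930517375045972901888 / 28578239775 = -312493612110.37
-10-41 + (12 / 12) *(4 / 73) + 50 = -69 / 73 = -0.95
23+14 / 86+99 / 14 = 18201 / 602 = 30.23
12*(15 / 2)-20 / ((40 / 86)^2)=-49 / 20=-2.45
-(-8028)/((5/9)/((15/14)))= 108378/7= 15482.57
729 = 729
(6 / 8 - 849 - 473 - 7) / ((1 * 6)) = -1771 / 8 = -221.38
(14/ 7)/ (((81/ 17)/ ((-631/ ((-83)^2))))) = -21454/ 558009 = -0.04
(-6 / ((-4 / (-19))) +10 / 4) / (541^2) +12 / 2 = 6.00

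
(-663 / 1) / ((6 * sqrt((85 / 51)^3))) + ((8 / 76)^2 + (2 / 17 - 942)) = -5780264 / 6137 - 663 * sqrt(15) / 50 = -993.23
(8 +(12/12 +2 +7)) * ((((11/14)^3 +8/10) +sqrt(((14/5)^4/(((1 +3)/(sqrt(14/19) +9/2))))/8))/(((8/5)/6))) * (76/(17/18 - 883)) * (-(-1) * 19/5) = -452466 * sqrt(38 * sqrt(266) +3249)/396925 - 1546644213/54458110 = -99.30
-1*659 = -659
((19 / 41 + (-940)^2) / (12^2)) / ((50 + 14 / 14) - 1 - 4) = 133.39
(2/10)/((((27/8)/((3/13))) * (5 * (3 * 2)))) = 4/8775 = 0.00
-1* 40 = -40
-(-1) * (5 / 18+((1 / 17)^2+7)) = 37877 / 5202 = 7.28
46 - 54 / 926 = 21271 / 463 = 45.94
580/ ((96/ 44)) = 1595/ 6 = 265.83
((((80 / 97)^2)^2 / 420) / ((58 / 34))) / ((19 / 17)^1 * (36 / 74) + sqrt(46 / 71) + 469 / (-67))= -1262847337676800 / 12429547125337599789-2754927411200 * sqrt(3266) / 12429547125337599789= -0.00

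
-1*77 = -77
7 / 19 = 0.37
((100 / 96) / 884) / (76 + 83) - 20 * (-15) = 1012003225 / 3373344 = 300.00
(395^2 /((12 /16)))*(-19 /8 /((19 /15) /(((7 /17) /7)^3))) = -780125 /9826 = -79.39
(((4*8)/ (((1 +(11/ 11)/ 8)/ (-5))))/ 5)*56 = -14336/ 9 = -1592.89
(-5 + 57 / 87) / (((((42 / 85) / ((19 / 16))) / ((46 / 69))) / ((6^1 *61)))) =-295545 / 116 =-2547.80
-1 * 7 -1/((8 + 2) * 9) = -631/90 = -7.01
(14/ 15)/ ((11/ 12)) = 56/ 55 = 1.02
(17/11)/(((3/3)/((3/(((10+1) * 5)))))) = 51/605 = 0.08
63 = 63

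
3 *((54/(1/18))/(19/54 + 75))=38.70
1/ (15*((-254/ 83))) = -83/ 3810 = -0.02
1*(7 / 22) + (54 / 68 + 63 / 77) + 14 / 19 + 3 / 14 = 2.88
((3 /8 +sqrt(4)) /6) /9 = 19 /432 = 0.04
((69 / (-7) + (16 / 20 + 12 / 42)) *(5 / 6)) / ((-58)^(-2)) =-516374 / 21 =-24589.24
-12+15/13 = -141/13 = -10.85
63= 63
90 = 90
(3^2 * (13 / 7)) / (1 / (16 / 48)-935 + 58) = -117 / 6118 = -0.02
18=18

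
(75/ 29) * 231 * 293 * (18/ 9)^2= 20304900/ 29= 700168.97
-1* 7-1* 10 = -17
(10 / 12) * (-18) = -15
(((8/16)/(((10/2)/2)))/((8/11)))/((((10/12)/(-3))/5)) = -99/20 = -4.95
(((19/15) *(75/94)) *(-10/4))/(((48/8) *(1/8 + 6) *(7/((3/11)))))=-475/177331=-0.00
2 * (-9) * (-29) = 522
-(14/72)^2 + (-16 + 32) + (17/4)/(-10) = 100681/6480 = 15.54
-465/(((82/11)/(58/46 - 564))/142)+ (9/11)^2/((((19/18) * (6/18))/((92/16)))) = 21612691681653/4335914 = 4984575.73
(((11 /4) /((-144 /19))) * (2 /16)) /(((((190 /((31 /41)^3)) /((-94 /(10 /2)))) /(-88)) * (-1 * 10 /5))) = 169421417 /1984924800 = 0.09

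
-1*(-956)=956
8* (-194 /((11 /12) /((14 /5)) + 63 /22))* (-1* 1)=486.37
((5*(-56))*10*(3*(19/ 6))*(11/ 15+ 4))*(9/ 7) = -161880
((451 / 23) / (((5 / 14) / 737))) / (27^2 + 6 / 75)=2115190 / 38111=55.50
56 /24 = 7 /3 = 2.33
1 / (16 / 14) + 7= 63 / 8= 7.88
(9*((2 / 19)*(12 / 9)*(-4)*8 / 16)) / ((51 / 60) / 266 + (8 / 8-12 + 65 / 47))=631680 / 2403841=0.26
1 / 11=0.09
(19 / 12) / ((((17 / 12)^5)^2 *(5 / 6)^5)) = 762326588325888 / 6299980938903125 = 0.12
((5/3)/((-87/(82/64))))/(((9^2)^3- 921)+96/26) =-2665/57602140416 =-0.00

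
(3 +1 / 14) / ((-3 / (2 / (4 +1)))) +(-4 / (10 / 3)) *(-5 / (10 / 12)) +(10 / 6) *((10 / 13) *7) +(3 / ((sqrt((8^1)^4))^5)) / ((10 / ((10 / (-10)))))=15403900206831 / 977105059840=15.76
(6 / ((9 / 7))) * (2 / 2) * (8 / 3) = 112 / 9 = 12.44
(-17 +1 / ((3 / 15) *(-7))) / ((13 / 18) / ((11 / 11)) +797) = -2232 / 100513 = -0.02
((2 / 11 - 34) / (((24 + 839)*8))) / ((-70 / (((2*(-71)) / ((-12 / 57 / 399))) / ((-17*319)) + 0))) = -0.00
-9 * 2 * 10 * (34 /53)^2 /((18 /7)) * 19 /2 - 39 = -878291 /2809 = -312.67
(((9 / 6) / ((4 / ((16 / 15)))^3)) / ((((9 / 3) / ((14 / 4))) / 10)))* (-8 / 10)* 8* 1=-2.12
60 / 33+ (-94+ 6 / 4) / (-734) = 31395 / 16148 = 1.94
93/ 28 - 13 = -9.68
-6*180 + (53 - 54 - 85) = -1166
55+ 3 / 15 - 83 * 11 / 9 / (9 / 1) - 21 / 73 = 1290238 / 29565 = 43.64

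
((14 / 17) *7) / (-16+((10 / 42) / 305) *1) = -125538 / 348415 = -0.36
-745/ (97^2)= -745/ 9409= -0.08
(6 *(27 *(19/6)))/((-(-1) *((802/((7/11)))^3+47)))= 175959/686595844369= 0.00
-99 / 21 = -33 / 7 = -4.71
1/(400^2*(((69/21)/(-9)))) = -63/3680000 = -0.00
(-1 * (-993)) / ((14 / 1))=993 / 14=70.93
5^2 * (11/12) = 275/12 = 22.92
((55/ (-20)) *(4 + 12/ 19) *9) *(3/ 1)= -6534/ 19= -343.89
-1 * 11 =-11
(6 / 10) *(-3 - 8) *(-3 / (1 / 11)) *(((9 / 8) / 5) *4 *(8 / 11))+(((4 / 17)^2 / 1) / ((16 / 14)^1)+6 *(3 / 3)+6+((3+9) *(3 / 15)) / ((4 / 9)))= 1156061 / 7225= 160.01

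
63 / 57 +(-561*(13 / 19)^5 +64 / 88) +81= -35131951 / 27237089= -1.29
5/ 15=1/ 3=0.33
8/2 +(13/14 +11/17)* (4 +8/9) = 4178/357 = 11.70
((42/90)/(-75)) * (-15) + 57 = 4282/75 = 57.09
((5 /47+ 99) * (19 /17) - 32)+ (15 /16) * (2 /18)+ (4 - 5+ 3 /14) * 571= -5839451 /15792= -369.77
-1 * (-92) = 92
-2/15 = -0.13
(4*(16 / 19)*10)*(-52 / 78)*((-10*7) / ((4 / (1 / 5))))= 4480 / 57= 78.60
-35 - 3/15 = -176/5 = -35.20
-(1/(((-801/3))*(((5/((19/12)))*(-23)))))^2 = -361/135762771600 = -0.00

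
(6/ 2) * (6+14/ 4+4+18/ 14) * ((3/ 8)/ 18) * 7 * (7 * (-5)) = -7245/ 32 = -226.41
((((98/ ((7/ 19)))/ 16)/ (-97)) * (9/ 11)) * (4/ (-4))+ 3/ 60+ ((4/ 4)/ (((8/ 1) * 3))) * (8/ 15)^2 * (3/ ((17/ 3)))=2138633/ 10883400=0.20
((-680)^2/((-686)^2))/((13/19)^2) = 41731600/19882681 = 2.10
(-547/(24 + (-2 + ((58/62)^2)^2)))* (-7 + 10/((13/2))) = 35866785077/273321659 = 131.23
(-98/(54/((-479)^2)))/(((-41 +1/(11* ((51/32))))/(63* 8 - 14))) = 1030160262670/206721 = 4983336.30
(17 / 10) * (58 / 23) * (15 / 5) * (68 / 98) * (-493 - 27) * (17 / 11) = -88905648 / 12397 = -7171.55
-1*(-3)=3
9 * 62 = 558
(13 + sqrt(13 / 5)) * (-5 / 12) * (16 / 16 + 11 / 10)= -91 / 8 - 7 * sqrt(65) / 40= -12.79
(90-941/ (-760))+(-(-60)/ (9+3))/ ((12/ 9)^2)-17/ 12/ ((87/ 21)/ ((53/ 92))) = 17841112/ 190095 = 93.85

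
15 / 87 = 5 / 29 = 0.17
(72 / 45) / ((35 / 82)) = 656 / 175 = 3.75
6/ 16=3/ 8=0.38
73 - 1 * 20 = 53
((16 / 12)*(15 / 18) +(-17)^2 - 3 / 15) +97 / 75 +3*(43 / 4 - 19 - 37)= 139909 / 900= 155.45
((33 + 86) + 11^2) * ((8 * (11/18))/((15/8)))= 5632/9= 625.78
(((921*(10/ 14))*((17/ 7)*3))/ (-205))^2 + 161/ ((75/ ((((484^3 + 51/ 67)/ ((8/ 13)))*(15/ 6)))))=64171210612023245207/ 64900182480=988767799.41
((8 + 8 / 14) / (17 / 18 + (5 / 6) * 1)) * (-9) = -1215 / 28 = -43.39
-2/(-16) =1/8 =0.12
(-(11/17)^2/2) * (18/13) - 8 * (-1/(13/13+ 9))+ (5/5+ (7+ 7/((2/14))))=1080328/18785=57.51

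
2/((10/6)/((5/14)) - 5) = -6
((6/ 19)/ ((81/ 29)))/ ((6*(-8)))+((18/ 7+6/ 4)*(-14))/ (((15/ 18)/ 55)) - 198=-48755549/ 12312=-3960.00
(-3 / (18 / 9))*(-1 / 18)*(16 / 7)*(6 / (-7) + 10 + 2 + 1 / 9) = 2836 / 1323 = 2.14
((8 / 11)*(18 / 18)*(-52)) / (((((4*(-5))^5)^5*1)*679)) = 0.00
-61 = -61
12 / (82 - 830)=-3 / 187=-0.02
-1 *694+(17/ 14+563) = -1817/ 14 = -129.79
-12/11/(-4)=3/11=0.27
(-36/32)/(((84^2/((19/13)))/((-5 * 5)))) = 475/81536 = 0.01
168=168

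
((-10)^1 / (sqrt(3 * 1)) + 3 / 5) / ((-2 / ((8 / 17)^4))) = -6144 / 417605 + 20480 * sqrt(3) / 250563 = 0.13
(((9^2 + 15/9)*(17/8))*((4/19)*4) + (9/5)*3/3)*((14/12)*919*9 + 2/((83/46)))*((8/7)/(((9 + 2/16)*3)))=2187590037536/36263115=60325.49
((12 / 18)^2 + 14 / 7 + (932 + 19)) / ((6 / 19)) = 163039 / 54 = 3019.24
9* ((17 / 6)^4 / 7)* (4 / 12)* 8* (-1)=-83521 / 378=-220.96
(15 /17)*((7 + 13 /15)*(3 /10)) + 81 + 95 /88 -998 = -6835509 /7480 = -913.84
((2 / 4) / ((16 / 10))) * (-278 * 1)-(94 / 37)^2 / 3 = -2925053 / 32856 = -89.03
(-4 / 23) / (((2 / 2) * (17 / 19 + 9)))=-19 / 1081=-0.02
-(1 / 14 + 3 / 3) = -15 / 14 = -1.07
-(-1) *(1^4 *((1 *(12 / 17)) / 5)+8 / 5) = 1.74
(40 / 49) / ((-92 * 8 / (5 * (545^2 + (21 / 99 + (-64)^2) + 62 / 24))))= -331236175 / 198352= -1669.94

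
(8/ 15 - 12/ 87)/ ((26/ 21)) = 602/ 1885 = 0.32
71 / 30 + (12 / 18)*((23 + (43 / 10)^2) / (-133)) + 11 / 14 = 58741 / 19950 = 2.94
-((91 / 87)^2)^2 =-68574961 / 57289761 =-1.20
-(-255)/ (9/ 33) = 935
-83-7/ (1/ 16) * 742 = -83187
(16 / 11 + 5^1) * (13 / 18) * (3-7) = -1846 / 99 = -18.65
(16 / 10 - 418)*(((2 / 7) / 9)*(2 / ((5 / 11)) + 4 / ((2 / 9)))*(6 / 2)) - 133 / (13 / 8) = -315304 / 325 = -970.17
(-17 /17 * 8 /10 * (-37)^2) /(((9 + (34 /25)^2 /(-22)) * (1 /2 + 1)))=-15059000 /183891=-81.89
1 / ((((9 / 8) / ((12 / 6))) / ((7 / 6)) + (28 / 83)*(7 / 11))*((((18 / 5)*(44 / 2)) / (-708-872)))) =-9179800 / 320643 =-28.63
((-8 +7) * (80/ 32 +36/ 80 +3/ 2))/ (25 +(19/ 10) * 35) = -89/ 1830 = -0.05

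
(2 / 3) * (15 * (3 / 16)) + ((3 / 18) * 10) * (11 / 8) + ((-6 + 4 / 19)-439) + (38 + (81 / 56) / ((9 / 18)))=-637969 / 1596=-399.73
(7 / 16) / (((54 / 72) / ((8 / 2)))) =7 / 3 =2.33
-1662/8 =-831/4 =-207.75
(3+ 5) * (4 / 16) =2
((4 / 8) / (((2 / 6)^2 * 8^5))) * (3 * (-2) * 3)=-81 / 32768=-0.00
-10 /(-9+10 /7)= 70 /53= 1.32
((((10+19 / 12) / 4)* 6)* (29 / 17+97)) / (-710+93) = -116621 / 41956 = -2.78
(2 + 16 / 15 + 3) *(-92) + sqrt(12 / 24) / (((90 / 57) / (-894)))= -8372 / 15- 2831 *sqrt(2) / 10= -958.50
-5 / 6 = -0.83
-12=-12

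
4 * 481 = 1924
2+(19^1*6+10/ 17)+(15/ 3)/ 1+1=2084/ 17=122.59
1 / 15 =0.07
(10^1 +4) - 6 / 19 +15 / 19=275 / 19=14.47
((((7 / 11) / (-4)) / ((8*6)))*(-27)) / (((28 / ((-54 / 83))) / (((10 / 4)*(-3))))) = 3645 / 233728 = 0.02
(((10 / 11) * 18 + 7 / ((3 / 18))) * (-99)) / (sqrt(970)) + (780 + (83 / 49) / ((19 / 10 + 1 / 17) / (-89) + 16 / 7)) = 1310285330 / 1678243 - 2889 * sqrt(970) / 485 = 595.23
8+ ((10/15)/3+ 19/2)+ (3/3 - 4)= 265/18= 14.72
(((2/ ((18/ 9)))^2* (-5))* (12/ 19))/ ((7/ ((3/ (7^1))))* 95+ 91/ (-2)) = -360/ 171703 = -0.00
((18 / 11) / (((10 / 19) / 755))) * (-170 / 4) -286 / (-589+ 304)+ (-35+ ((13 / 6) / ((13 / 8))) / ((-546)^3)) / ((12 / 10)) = -99791.12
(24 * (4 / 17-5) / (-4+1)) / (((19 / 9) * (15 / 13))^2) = 985608 / 153425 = 6.42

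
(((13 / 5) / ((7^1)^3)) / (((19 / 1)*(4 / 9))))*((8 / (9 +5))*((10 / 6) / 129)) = 0.00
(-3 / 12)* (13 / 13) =-1 / 4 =-0.25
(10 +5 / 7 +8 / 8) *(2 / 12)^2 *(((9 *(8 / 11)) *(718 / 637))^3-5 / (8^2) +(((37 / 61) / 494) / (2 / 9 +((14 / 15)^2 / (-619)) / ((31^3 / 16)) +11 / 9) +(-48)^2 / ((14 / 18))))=7030888135218645943314032712145 / 6423443627456944207806470784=1094.57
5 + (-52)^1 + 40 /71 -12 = -4149 /71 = -58.44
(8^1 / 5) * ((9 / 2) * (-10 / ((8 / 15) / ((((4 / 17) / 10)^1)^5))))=-864 / 887410625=-0.00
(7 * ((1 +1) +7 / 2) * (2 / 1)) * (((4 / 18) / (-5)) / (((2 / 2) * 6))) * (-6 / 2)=77 / 45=1.71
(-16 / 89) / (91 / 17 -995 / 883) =-120088 / 2822991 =-0.04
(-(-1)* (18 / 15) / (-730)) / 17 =-3 / 31025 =-0.00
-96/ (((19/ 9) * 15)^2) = -864/ 9025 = -0.10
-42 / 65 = -0.65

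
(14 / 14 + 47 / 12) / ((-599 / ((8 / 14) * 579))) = -11387 / 4193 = -2.72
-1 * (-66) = 66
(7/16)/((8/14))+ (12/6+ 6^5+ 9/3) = 498033/64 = 7781.77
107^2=11449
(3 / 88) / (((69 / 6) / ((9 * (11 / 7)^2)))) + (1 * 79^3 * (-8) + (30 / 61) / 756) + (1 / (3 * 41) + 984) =-400131740167469 / 101470572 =-3943327.93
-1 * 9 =-9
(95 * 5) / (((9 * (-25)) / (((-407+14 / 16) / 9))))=6859 / 72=95.26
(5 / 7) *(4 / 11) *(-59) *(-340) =401200 / 77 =5210.39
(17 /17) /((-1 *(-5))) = 1 /5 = 0.20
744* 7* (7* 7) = 255192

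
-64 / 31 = -2.06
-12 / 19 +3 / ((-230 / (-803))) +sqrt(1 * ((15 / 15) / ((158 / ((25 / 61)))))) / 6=5 * sqrt(9638) / 57828 +43011 / 4370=9.85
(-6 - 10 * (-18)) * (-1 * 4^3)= -11136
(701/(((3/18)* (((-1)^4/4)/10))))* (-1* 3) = -504720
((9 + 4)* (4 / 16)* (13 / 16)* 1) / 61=169 / 3904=0.04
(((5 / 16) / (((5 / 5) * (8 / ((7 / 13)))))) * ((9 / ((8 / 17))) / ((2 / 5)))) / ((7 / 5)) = 0.72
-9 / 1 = -9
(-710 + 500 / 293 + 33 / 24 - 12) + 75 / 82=-69003045 / 96104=-718.00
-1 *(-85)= 85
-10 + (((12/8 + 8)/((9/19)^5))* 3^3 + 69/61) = 2867432407/266814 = 10746.93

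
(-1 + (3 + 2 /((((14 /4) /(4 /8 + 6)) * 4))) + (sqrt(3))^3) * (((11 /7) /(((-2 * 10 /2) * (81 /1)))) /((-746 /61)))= 0.00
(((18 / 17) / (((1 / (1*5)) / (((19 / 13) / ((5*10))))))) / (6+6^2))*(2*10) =114 / 1547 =0.07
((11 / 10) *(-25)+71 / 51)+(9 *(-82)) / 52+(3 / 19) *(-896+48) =-2194333 / 12597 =-174.19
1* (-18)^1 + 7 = -11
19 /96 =0.20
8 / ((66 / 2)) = 8 / 33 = 0.24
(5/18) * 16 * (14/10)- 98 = -826/9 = -91.78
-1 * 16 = -16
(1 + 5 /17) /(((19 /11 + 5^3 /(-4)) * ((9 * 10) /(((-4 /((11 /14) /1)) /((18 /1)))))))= 1232 /8943615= 0.00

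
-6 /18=-1 /3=-0.33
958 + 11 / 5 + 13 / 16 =76881 / 80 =961.01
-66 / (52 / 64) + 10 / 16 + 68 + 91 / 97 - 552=-563.67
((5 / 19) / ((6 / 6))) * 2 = 10 / 19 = 0.53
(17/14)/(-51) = -1/42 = -0.02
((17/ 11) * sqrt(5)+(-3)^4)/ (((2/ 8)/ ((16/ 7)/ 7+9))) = 31076 * sqrt(5)/ 539+148068/ 49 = 3150.72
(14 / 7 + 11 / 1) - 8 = 5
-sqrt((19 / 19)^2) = -1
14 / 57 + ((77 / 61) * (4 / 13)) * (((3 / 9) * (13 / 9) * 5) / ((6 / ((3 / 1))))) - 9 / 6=-49247 / 62586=-0.79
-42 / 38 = -21 / 19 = -1.11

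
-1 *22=-22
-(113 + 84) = -197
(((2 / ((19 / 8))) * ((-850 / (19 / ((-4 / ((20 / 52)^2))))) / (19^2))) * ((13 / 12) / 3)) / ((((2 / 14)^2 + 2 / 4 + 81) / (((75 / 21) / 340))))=1230320 / 9370210221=0.00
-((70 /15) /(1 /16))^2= -50176 /9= -5575.11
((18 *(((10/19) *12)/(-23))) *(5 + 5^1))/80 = -270/437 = -0.62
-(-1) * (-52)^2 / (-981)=-2704 / 981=-2.76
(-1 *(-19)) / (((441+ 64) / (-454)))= -8626 / 505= -17.08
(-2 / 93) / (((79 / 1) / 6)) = -4 / 2449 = -0.00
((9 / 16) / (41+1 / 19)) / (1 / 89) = 5073 / 4160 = 1.22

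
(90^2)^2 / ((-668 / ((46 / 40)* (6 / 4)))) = -56588625 / 334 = -169427.02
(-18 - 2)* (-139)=2780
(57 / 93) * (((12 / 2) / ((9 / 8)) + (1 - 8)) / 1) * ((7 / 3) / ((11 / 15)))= -3325 / 1023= -3.25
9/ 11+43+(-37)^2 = 15541/ 11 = 1412.82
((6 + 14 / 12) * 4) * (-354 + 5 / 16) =-243337 / 24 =-10139.04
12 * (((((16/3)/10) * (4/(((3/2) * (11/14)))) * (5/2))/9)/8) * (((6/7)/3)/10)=32/1485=0.02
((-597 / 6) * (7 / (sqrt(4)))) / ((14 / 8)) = -199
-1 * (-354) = 354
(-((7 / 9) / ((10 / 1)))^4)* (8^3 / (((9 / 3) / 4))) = -307328 / 12301875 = -0.02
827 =827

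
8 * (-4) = -32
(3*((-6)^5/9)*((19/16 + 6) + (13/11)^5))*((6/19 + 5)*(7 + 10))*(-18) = 122473418636916/3059969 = 40024398.49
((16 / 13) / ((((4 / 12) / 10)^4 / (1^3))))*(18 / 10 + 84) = 85536000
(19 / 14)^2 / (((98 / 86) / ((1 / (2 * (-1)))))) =-15523 / 19208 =-0.81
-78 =-78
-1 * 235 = -235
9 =9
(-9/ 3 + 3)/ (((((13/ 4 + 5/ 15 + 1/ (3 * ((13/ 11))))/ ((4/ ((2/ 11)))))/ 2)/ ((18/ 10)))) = 0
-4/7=-0.57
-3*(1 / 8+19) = -459 / 8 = -57.38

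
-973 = -973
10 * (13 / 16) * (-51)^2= 169065 / 8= 21133.12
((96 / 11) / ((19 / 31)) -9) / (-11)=-1095 / 2299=-0.48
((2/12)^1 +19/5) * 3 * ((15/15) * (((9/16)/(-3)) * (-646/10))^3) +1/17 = 1840638161807/87040000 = 21147.04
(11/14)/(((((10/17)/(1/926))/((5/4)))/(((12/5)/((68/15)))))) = 99/103712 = 0.00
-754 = -754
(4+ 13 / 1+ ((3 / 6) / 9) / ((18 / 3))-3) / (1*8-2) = 2.33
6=6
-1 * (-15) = 15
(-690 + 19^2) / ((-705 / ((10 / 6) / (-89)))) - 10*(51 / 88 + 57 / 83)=-37067809 / 2925252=-12.67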